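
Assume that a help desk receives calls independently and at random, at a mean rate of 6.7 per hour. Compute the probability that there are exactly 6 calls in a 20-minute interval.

0.0185

Over the interval, μ = 6.7 × 1/3 ≈ 2.23333 (a 20-minute interval = 1/3 hours).
P(N = 6) = e^(−μ) μ^6/6! = e^(−2.23333) · 2.23333^6/720 ≈ 0.0185.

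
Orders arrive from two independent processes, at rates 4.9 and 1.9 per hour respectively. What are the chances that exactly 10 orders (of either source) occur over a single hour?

0.0649

Independent Poisson processes superpose: combined rate λ = 4.9 + 1.9 = 6.8 per hour.
So μ = 6.8.
P(N = 10) = e^(−6.8) · 6.8^10/10! ≈ 0.0649.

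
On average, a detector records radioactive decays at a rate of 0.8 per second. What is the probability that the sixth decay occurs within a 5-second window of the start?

Over the interval, μ = 0.8 × 5 = 4 (a 5-second window = 5 seconds).
The sixth arrival falls in the interval iff at least 6 events occur there: P(S_6 ≤ t) = P(N ≥ 6) = 1 − P(N ≤ 5) ≈ 0.2149.

0.2149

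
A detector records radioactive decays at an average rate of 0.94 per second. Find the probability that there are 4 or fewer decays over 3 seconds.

Over the interval, μ = 0.94 × 3 = 2.82 (3 seconds).
P(N ≤ 4) = Σ_{j=0}^{4} e^(−μ) μ^j/j! ≈ 0.8445.

0.8445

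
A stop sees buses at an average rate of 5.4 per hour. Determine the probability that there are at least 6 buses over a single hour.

With mean μ = 5.4 per hour,
P(N ≥ 6) = 1 − P(N ≤ 5) = 1 − Σ_{j=0}^{5} e^(−μ) μ^j/j! ≈ 0.4539.

0.4539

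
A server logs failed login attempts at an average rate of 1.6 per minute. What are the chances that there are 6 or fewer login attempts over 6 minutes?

Over the interval, μ = 1.6 × 6 = 9.6 (6 minutes).
P(N ≤ 6) = Σ_{j=0}^{6} e^(−μ) μ^j/j! ≈ 0.1574.

0.1574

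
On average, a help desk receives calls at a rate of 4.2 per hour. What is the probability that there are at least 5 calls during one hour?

With mean μ = 4.2 per hour,
P(N ≥ 5) = 1 − P(N ≤ 4) = 1 − Σ_{j=0}^{4} e^(−μ) μ^j/j! ≈ 0.4102.

0.4102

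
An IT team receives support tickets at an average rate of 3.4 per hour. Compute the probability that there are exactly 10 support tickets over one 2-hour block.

0.0649

Over the interval, μ = 3.4 × 2 = 6.8 (a 2-hour block = 2 hours).
P(N = 10) = e^(−μ) μ^10/10! = e^(−6.8) · 6.8^10/3628800 ≈ 0.0649.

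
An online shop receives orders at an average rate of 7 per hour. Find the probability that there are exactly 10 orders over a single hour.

With mean μ = 7 per hour,
P(N = 10) = e^(−μ) μ^10/10! = e^(−7) · 7^10/3628800 ≈ 0.0710.

0.0710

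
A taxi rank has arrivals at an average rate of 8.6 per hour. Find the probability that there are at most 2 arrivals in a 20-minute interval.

0.4537

Over the interval, μ = 8.6 × 1/3 ≈ 2.86667 (a 20-minute interval = 1/3 hours).
P(N ≤ 2) = Σ_{j=0}^{2} e^(−μ) μ^j/j! ≈ 0.4537.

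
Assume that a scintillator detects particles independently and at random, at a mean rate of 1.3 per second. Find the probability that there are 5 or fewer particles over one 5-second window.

0.3690

Over the interval, μ = 1.3 × 5 = 6.5 (a 5-second window = 5 seconds).
P(N ≤ 5) = Σ_{j=0}^{5} e^(−μ) μ^j/j! ≈ 0.3690.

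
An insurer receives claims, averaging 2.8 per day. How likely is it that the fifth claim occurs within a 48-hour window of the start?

0.6578

Over the interval, μ = 2.8 × 2 = 5.6 (a 48-hour window = 2 days).
The fifth arrival falls in the interval iff at least 5 events occur there: P(S_5 ≤ t) = P(N ≥ 5) = 1 − P(N ≤ 4) ≈ 0.6578.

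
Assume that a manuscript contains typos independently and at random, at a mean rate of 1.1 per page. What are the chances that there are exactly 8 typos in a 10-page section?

0.0888

Over the interval, μ = 1.1 × 10 = 11 (a 10-page section = 10 pages).
P(N = 8) = e^(−μ) μ^8/8! = e^(−11) · 11^8/40320 ≈ 0.0888.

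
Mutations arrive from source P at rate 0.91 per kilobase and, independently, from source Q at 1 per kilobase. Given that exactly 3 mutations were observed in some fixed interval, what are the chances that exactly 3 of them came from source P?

Given the total, each event is independently from source P with probability p = λ_P/(λ_P+λ_Q) = 0.91/1.91 ≈ 0.4764.
So K ~ Binomial(3, 0.91/1.91): P(K = 3) = C(3,3) · (0.91/1.91)^3 · (1/1.91)^0 ≈ 0.1081.

0.1081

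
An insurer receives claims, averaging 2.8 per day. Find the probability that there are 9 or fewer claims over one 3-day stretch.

Over the interval, μ = 2.8 × 3 = 8.4 (a 3-day stretch = 3 days).
P(N ≤ 9) = Σ_{j=0}^{9} e^(−μ) μ^j/j! ≈ 0.6659.

0.6659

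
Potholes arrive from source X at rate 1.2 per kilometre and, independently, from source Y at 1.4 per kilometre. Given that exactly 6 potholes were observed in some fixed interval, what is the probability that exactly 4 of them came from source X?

Given the total, each event is independently from source X with probability p = λ_X/(λ_X+λ_Y) = 1.2/2.6 ≈ 0.4615.
So K ~ Binomial(6, 1.2/2.6): P(K = 4) = C(6,4) · (1.2/2.6)^4 · (1.4/2.6)^2 ≈ 0.1973.

0.1973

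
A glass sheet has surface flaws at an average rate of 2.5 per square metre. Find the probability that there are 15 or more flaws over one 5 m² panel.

0.2750

Over the interval, μ = 2.5 × 5 = 12.5 (a 5 m² panel = 5 square metres).
P(N ≥ 15) = 1 − P(N ≤ 14) = 1 − Σ_{j=0}^{14} e^(−μ) μ^j/j! ≈ 0.2750.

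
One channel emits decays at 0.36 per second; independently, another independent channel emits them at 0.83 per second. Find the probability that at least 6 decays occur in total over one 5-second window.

0.5463

Independent Poisson processes superpose: combined rate λ = 0.36 + 0.83 = 1.19 per second.
Over the interval, μ = 1.19 × 5 = 5.95 (a 5-second window = 5 seconds).
P(N ≥ 6) = 1 − P(N ≤ 5) ≈ 0.5463.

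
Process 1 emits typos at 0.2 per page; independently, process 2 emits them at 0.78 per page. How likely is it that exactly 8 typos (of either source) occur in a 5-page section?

0.0614

Independent Poisson processes superpose: combined rate λ = 0.2 + 0.78 = 0.98 per page.
Over the interval, μ = 0.98 × 5 = 4.9 (a 5-page section = 5 pages).
P(N = 8) = e^(−4.9) · 4.9^8/8! ≈ 0.0614.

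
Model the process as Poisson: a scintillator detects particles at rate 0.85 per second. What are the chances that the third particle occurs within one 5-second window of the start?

Over the interval, μ = 0.85 × 5 = 4.25 (a 5-second window = 5 seconds).
The third arrival falls in the interval iff at least 3 events occur there: P(S_3 ≤ t) = P(N ≥ 3) = 1 − P(N ≤ 2) ≈ 0.7963.

0.7963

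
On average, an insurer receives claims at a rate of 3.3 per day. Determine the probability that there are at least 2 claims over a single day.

0.8414

With mean μ = 3.3 per day,
P(N ≥ 2) = 1 − P(N ≤ 1) = 1 − Σ_{j=0}^{1} e^(−μ) μ^j/j! ≈ 0.8414.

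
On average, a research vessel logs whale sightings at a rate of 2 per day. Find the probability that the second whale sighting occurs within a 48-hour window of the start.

0.9084

Over the interval, μ = 2 × 2 = 4 (a 48-hour window = 2 days).
The second arrival falls in the interval iff at least 2 events occur there: P(S_2 ≤ t) = P(N ≥ 2) = 1 − P(N ≤ 1) ≈ 0.9084.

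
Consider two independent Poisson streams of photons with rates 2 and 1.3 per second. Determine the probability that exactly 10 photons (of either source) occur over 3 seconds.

0.1250

Independent Poisson processes superpose: combined rate λ = 2 + 1.3 = 3.3 per second.
Over the interval, μ = 3.3 × 3 = 9.9 (3 seconds).
P(N = 10) = e^(−9.9) · 9.9^10/10! ≈ 0.1250.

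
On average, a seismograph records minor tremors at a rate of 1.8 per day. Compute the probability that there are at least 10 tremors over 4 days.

0.1904

Over the interval, μ = 1.8 × 4 = 7.2 (4 days).
P(N ≥ 10) = 1 − P(N ≤ 9) = 1 − Σ_{j=0}^{9} e^(−μ) μ^j/j! ≈ 0.1904.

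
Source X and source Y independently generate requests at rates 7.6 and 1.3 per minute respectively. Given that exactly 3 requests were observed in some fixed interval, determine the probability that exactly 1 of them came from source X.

0.0547

Given the total, each event is independently from source X with probability p = λ_X/(λ_X+λ_Y) = 7.6/8.9 ≈ 0.8539.
So K ~ Binomial(3, 7.6/8.9): P(K = 1) = C(3,1) · (7.6/8.9)^1 · (1.3/8.9)^2 ≈ 0.0547.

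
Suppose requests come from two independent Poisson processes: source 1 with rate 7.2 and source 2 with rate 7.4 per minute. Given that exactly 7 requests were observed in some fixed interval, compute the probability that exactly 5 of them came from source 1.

0.1574

Given the total, each event is independently from source 1 with probability p = λ_1/(λ_1+λ_2) = 7.2/14.6 ≈ 0.4932.
So K ~ Binomial(7, 7.2/14.6): P(K = 5) = C(7,5) · (7.2/14.6)^5 · (7.4/14.6)^2 ≈ 0.1574.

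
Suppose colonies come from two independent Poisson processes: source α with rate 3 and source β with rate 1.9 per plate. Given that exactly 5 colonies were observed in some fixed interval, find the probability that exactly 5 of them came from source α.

0.0860

Given the total, each event is independently from source α with probability p = λ_α/(λ_α+λ_β) = 3/4.9 ≈ 0.6122.
So K ~ Binomial(5, 3/4.9): P(K = 5) = C(5,5) · (3/4.9)^5 · (1.9/4.9)^0 ≈ 0.0860.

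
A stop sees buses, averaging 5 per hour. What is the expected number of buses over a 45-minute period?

E[N] = λt = 5 × 0.75 = 3.75 (a 45-minute period = 0.75 hours).

3.75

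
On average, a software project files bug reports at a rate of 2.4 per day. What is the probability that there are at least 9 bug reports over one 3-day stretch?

Over the interval, μ = 2.4 × 3 = 7.2 (a 3-day stretch = 3 days).
P(N ≥ 9) = 1 − P(N ≤ 8) = 1 − Σ_{j=0}^{8} e^(−μ) μ^j/j! ≈ 0.2973.

0.2973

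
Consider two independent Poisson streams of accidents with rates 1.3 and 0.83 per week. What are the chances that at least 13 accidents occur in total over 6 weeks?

Independent Poisson processes superpose: combined rate λ = 1.3 + 0.83 = 2.13 per week.
Over the interval, μ = 2.13 × 6 = 12.78 (6 weeks).
P(N ≥ 13) = 1 − P(N ≤ 12) ≈ 0.5125.

0.5125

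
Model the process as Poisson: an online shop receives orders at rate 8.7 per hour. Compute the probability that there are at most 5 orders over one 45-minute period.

Over the interval, μ = 8.7 × 0.75 = 6.525 (a 45-minute period = 0.75 hours).
P(N ≤ 5) = Σ_{j=0}^{5} e^(−μ) μ^j/j! ≈ 0.3654.

0.3654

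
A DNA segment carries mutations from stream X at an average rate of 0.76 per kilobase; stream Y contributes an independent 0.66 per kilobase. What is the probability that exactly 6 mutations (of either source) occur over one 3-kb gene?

Independent Poisson processes superpose: combined rate λ = 0.76 + 0.66 = 1.42 per kilobase.
Over the interval, μ = 1.42 × 3 = 4.26 (a 3-kb gene = 3 kilobases).
P(N = 6) = e^(−4.26) · 4.26^6/6! ≈ 0.1172.

0.1172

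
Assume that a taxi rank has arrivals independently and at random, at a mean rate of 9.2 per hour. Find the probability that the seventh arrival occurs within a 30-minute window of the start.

Over the interval, μ = 9.2 × 0.5 = 4.6 (a 30-minute window = 0.5 hours).
The seventh arrival falls in the interval iff at least 7 events occur there: P(S_7 ≤ t) = P(N ≥ 7) = 1 − P(N ≤ 6) ≈ 0.1820.

0.1820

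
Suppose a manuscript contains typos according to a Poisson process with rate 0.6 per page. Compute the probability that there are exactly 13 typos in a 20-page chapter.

Over the interval, μ = 0.6 × 20 = 12 (a 20-page chapter = 20 pages).
P(N = 13) = e^(−μ) μ^13/13! = e^(−12) · 12^13/6227020800 ≈ 0.1056.

0.1056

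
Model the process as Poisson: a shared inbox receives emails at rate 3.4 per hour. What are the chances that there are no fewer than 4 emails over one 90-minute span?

Over the interval, μ = 3.4 × 1.5 = 5.1 (a 90-minute span = 1.5 hours).
P(N ≥ 4) = 1 − P(N ≤ 3) = 1 − Σ_{j=0}^{3} e^(−μ) μ^j/j! ≈ 0.7487.

0.7487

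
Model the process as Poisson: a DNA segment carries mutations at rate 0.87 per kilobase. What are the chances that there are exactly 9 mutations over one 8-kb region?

Over the interval, μ = 0.87 × 8 = 6.96 (an 8-kb region = 8 kilobases).
P(N = 9) = e^(−μ) μ^9/9! = e^(−6.96) · 6.96^9/362880 ≈ 0.1002.

0.1002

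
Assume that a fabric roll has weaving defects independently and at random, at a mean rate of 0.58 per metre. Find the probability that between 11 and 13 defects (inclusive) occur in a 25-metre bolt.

Over the interval, μ = 0.58 × 25 = 14.5 (a 25-metre bolt = 25 metres).
P(11 ≤ N ≤ 13) = Σ_{j=11}^{13} e^(−14.5) · 14.5^j/j! ≈ 0.2677.

0.2677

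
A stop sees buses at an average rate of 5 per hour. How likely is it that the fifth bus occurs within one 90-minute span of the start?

0.8679

Over the interval, μ = 5 × 1.5 = 7.5 (a 90-minute span = 1.5 hours).
The fifth arrival falls in the interval iff at least 5 events occur there: P(S_5 ≤ t) = P(N ≥ 5) = 1 − P(N ≤ 4) ≈ 0.8679.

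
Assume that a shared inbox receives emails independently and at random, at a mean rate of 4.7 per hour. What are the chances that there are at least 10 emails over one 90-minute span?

Over the interval, μ = 4.7 × 1.5 = 7.05 (a 90-minute span = 1.5 hours).
P(N ≥ 10) = 1 − P(N ≤ 9) = 1 − Σ_{j=0}^{9} e^(−μ) μ^j/j! ≈ 0.1746.

0.1746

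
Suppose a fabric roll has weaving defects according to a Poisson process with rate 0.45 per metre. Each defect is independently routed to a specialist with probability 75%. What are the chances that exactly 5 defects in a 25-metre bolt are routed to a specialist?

0.0772

Thinning: the defects that are routed to a specialist themselves form a Poisson process with rate 0.75 × 0.45 = 0.3375 per metre.
Over the interval, μ = 0.3375 × 25 = 8.4375 (a 25-metre bolt = 25 metres).
P(N = 5) = e^(−8.4375) · 8.4375^5/5! ≈ 0.0772.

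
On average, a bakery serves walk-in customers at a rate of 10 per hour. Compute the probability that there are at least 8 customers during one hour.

With mean μ = 10 per hour,
P(N ≥ 8) = 1 − P(N ≤ 7) = 1 − Σ_{j=0}^{7} e^(−μ) μ^j/j! ≈ 0.7798.

0.7798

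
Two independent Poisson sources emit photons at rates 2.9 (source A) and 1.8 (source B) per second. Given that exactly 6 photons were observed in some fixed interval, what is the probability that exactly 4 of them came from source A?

Given the total, each event is independently from source A with probability p = λ_A/(λ_A+λ_B) = 2.9/4.7 ≈ 0.6170.
So K ~ Binomial(6, 2.9/4.7): P(K = 4) = C(6,4) · (2.9/4.7)^4 · (1.8/4.7)^2 ≈ 0.3189.

0.3189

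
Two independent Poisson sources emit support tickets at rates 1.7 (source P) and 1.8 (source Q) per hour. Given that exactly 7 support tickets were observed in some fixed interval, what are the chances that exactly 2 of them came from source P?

Given the total, each event is independently from source P with probability p = λ_P/(λ_P+λ_Q) = 1.7/3.5 ≈ 0.4857.
So K ~ Binomial(7, 1.7/3.5): P(K = 2) = C(7,2) · (1.7/3.5)^2 · (1.8/3.5)^5 ≈ 0.1782.

0.1782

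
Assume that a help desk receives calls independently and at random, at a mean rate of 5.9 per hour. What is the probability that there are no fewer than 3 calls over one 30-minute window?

Over the interval, μ = 5.9 × 0.5 = 2.95 (a 30-minute window = 0.5 hours).
P(N ≥ 3) = 1 − P(N ≤ 2) = 1 − Σ_{j=0}^{2} e^(−μ) μ^j/j! ≈ 0.5655.

0.5655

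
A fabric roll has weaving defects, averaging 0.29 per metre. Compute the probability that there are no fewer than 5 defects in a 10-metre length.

0.1682

Over the interval, μ = 0.29 × 10 = 2.9 (a 10-metre length = 10 metres).
P(N ≥ 5) = 1 − P(N ≤ 4) = 1 − Σ_{j=0}^{4} e^(−μ) μ^j/j! ≈ 0.1682.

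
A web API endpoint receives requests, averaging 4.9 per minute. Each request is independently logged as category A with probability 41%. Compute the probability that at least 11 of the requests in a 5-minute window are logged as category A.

Thinning: the requests that are logged as category A themselves form a Poisson process with rate 0.41 × 4.9 = 2.009 per minute.
Over the interval, μ = 2.009 × 5 = 10.045 (a 5-minute window = 5 minutes).
P(N ≥ 11) = 1 − P(N ≤ 10) ≈ 0.4226.

0.4226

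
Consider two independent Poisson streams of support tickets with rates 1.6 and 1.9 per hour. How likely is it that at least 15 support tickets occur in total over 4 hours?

0.4296

Independent Poisson processes superpose: combined rate λ = 1.6 + 1.9 = 3.5 per hour.
Over the interval, μ = 3.5 × 4 = 14 (4 hours).
P(N ≥ 15) = 1 − P(N ≤ 14) ≈ 0.4296.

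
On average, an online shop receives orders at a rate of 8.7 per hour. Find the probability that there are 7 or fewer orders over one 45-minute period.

0.6691

Over the interval, μ = 8.7 × 0.75 = 6.525 (a 45-minute period = 0.75 hours).
P(N ≤ 7) = Σ_{j=0}^{7} e^(−μ) μ^j/j! ≈ 0.6691.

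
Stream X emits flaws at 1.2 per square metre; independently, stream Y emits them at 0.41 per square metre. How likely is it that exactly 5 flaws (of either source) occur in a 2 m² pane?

0.1153

Independent Poisson processes superpose: combined rate λ = 1.2 + 0.41 = 1.61 per square metre.
Over the interval, μ = 1.61 × 2 = 3.22 (a 2 m² pane = 2 square metres).
P(N = 5) = e^(−3.22) · 3.22^5/5! ≈ 0.1153.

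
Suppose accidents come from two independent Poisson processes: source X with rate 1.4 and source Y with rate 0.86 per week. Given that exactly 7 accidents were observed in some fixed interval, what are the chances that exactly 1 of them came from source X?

0.0132

Given the total, each event is independently from source X with probability p = λ_X/(λ_X+λ_Y) = 1.4/2.26 ≈ 0.6195.
So K ~ Binomial(7, 1.4/2.26): P(K = 1) = C(7,1) · (1.4/2.26)^1 · (0.86/2.26)^6 ≈ 0.0132.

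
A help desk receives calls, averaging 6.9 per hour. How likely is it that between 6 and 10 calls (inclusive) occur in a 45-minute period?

Over the interval, μ = 6.9 × 0.75 = 5.175 (a 45-minute period = 0.75 hours).
P(6 ≤ N ≤ 10) = Σ_{j=6}^{10} e^(−5.175) · 5.175^j/j! ≈ 0.3976.

0.3976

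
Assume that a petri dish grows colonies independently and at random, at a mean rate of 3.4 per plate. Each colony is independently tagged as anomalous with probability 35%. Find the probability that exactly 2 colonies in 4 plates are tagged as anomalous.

Thinning: the colonies that are tagged as anomalous themselves form a Poisson process with rate 0.35 × 3.4 = 1.19 per plate.
Over the interval, μ = 1.19 × 4 = 4.76 (4 plates).
P(N = 2) = e^(−4.76) · 4.76^2/2! ≈ 0.0970.

0.0970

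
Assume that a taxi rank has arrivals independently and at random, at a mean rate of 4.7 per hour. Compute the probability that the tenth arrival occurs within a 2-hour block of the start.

Over the interval, μ = 4.7 × 2 = 9.4 (a 2-hour block = 2 hours).
The tenth arrival falls in the interval iff at least 10 events occur there: P(S_10 ≤ t) = P(N ≥ 10) = 1 − P(N ≤ 9) ≈ 0.4651.

0.4651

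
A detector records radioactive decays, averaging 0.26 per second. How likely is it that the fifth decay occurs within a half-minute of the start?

Over the interval, μ = 0.26 × 30 = 7.8 (a half-minute = 30 seconds).
The fifth arrival falls in the interval iff at least 5 events occur there: P(S_5 ≤ t) = P(N ≥ 5) = 1 − P(N ≤ 4) ≈ 0.8883.

0.8883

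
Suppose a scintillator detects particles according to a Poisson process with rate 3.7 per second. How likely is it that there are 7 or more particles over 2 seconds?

0.6080

Over the interval, μ = 3.7 × 2 = 7.4 (2 seconds).
P(N ≥ 7) = 1 − P(N ≤ 6) = 1 − Σ_{j=0}^{6} e^(−μ) μ^j/j! ≈ 0.6080.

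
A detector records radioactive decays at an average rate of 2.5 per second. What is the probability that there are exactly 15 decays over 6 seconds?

Over the interval, μ = 2.5 × 6 = 15 (6 seconds).
P(N = 15) = e^(−μ) μ^15/15! = e^(−15) · 15^15/1307674368000 ≈ 0.1024.

0.1024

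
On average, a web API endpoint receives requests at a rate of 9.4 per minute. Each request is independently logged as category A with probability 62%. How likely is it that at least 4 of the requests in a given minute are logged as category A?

0.8328

Thinning: the requests that are logged as category A themselves form a Poisson process with rate 0.62 × 9.4 = 5.828 per minute.
So μ = 5.828.
P(N ≥ 4) = 1 − P(N ≤ 3) ≈ 0.8328.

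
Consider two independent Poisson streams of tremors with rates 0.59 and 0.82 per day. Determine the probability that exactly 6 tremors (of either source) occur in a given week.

0.0664

Independent Poisson processes superpose: combined rate λ = 0.59 + 0.82 = 1.41 per day.
Over the interval, μ = 1.41 × 7 = 9.87 (a week = 7 days).
P(N = 6) = e^(−9.87) · 9.87^6/6! ≈ 0.0664.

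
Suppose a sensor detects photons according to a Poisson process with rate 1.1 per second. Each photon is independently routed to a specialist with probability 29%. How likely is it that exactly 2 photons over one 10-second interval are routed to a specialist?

0.2095

Thinning: the photons that are routed to a specialist themselves form a Poisson process with rate 0.29 × 1.1 = 0.319 per second.
Over the interval, μ = 0.319 × 10 = 3.19 (a 10-second interval = 10 seconds).
P(N = 2) = e^(−3.19) · 3.19^2/2! ≈ 0.2095.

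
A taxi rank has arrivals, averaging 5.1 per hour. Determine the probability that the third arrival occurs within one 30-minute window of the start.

0.4689

Over the interval, μ = 5.1 × 0.5 = 2.55 (a 30-minute window = 0.5 hours).
The third arrival falls in the interval iff at least 3 events occur there: P(S_3 ≤ t) = P(N ≥ 3) = 1 − P(N ≤ 2) ≈ 0.4689.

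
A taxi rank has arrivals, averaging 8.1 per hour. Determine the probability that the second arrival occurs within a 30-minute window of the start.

Over the interval, μ = 8.1 × 0.5 = 4.05 (a 30-minute window = 0.5 hours).
The second arrival falls in the interval iff at least 2 events occur there: P(S_2 ≤ t) = P(N ≥ 2) = 1 − P(N ≤ 1) ≈ 0.9120.

0.9120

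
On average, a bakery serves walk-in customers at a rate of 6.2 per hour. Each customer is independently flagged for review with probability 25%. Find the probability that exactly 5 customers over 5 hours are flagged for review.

Thinning: the customers that are flagged for review themselves form a Poisson process with rate 0.25 × 6.2 = 1.55 per hour.
Over the interval, μ = 1.55 × 5 = 7.75 (5 hours).
P(N = 5) = e^(−7.75) · 7.75^5/5! ≈ 0.1004.

0.1004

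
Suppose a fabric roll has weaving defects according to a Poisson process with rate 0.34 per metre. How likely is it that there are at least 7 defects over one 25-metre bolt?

0.7438

Over the interval, μ = 0.34 × 25 = 8.5 (a 25-metre bolt = 25 metres).
P(N ≥ 7) = 1 − P(N ≤ 6) = 1 − Σ_{j=0}^{6} e^(−μ) μ^j/j! ≈ 0.7438.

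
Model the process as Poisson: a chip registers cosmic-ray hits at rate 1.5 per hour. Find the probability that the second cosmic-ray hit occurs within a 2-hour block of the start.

0.8009

Over the interval, μ = 1.5 × 2 = 3 (a 2-hour block = 2 hours).
The second arrival falls in the interval iff at least 2 events occur there: P(S_2 ≤ t) = P(N ≥ 2) = 1 − P(N ≤ 1) ≈ 0.8009.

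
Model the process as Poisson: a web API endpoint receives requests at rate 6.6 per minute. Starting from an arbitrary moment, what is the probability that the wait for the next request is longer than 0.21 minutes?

The wait for the next event is exponential with rate λ = 6.6 per minute.
P(T > 0.21) = e^(−λt) = e^(−6.6 × 0.21) = e^(−1.386) ≈ 0.2501.

0.2501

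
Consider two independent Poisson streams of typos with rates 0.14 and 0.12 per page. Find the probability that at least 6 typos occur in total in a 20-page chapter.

0.4191

Independent Poisson processes superpose: combined rate λ = 0.14 + 0.12 = 0.26 per page.
Over the interval, μ = 0.26 × 20 = 5.2 (a 20-page chapter = 20 pages).
P(N ≥ 6) = 1 − P(N ≤ 5) ≈ 0.4191.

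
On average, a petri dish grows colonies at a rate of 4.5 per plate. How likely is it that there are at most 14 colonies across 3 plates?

Over the interval, μ = 4.5 × 3 = 13.5 (3 plates).
P(N ≤ 14) = Σ_{j=0}^{14} e^(−μ) μ^j/j! ≈ 0.6233.

0.6233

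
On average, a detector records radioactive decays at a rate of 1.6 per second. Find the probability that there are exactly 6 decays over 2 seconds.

0.0608

Over the interval, μ = 1.6 × 2 = 3.2 (2 seconds).
P(N = 6) = e^(−μ) μ^6/6! = e^(−3.2) · 3.2^6/720 ≈ 0.0608.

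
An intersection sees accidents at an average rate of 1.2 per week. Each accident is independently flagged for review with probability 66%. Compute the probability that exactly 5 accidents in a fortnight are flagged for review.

Thinning: the accidents that are flagged for review themselves form a Poisson process with rate 0.66 × 1.2 = 0.792 per week.
Over the interval, μ = 0.792 × 2 = 1.584 (a fortnight = 2 weeks).
P(N = 5) = e^(−1.584) · 1.584^5/5! ≈ 0.0170.

0.0170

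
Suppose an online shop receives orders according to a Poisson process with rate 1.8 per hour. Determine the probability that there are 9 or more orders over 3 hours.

0.0973

Over the interval, μ = 1.8 × 3 = 5.4 (3 hours).
P(N ≥ 9) = 1 − P(N ≤ 8) = 1 − Σ_{j=0}^{8} e^(−μ) μ^j/j! ≈ 0.0973.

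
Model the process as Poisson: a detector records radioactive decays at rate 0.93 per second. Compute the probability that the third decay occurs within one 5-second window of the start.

Over the interval, μ = 0.93 × 5 = 4.65 (a 5-second window = 5 seconds).
The third arrival falls in the interval iff at least 3 events occur there: P(S_3 ≤ t) = P(N ≥ 3) = 1 − P(N ≤ 2) ≈ 0.8426.

0.8426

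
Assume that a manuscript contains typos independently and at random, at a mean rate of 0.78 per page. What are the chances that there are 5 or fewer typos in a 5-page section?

0.8006

Over the interval, μ = 0.78 × 5 = 3.9 (a 5-page section = 5 pages).
P(N ≤ 5) = Σ_{j=0}^{5} e^(−μ) μ^j/j! ≈ 0.8006.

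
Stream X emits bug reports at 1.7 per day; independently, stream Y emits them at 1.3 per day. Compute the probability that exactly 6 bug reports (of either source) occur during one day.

Independent Poisson processes superpose: combined rate λ = 1.7 + 1.3 = 3 per day.
So μ = 3.
P(N = 6) = e^(−3) · 3^6/6! ≈ 0.0504.

0.0504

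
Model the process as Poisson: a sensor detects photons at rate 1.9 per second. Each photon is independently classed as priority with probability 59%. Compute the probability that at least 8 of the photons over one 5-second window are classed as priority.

0.2037

Thinning: the photons that are classed as priority themselves form a Poisson process with rate 0.59 × 1.9 = 1.121 per second.
Over the interval, μ = 1.121 × 5 = 5.605 (a 5-second window = 5 seconds).
P(N ≥ 8) = 1 − P(N ≤ 7) ≈ 0.2037.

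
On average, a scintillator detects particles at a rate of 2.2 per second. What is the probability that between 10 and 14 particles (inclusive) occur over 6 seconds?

Over the interval, μ = 2.2 × 6 = 13.2 (6 seconds).
P(10 ≤ N ≤ 14) = Σ_{j=10}^{14} e^(−13.2) · 13.2^j/j! ≈ 0.5016.

0.5016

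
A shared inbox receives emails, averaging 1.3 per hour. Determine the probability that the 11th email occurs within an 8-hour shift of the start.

0.4669

Over the interval, μ = 1.3 × 8 = 10.4 (an 8-hour shift = 8 hours).
The 11th arrival falls in the interval iff at least 11 events occur there: P(S_11 ≤ t) = P(N ≥ 11) = 1 − P(N ≤ 10) ≈ 0.4669.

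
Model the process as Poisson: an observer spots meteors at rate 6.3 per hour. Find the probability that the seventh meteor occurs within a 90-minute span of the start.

0.8312

Over the interval, μ = 6.3 × 1.5 = 9.45 (a 90-minute span = 1.5 hours).
The seventh arrival falls in the interval iff at least 7 events occur there: P(S_7 ≤ t) = P(N ≥ 7) = 1 − P(N ≤ 6) ≈ 0.8312.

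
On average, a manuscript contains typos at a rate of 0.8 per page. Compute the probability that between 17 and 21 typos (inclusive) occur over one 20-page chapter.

0.3448

Over the interval, μ = 0.8 × 20 = 16 (a 20-page chapter = 20 pages).
P(17 ≤ N ≤ 21) = Σ_{j=17}^{21} e^(−16) · 16^j/j! ≈ 0.3448.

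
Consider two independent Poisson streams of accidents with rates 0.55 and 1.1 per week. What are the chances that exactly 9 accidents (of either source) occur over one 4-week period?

Independent Poisson processes superpose: combined rate λ = 0.55 + 1.1 = 1.65 per week.
Over the interval, μ = 1.65 × 4 = 6.6 (a 4-week period = 4 weeks).
P(N = 9) = e^(−6.6) · 6.6^9/9! ≈ 0.0891.

0.0891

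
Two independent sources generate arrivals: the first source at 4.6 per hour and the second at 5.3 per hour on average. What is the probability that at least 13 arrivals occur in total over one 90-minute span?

0.7198

Independent Poisson processes superpose: combined rate λ = 4.6 + 5.3 = 9.9 per hour.
Over the interval, μ = 9.9 × 1.5 = 14.85 (a 90-minute span = 1.5 hours).
P(N ≥ 13) = 1 − P(N ≤ 12) ≈ 0.7198.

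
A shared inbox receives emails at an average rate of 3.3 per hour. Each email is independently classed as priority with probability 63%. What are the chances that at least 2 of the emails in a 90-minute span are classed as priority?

0.8179

Thinning: the emails that are classed as priority themselves form a Poisson process with rate 0.63 × 3.3 = 2.079 per hour.
Over the interval, μ = 2.079 × 1.5 = 3.1185 (a 90-minute span = 1.5 hours).
P(N ≥ 2) = 1 − P(N ≤ 1) ≈ 0.8179.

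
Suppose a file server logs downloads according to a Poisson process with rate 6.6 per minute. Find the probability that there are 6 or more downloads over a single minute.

0.6453

With mean μ = 6.6 per minute,
P(N ≥ 6) = 1 − P(N ≤ 5) = 1 − Σ_{j=0}^{5} e^(−μ) μ^j/j! ≈ 0.6453.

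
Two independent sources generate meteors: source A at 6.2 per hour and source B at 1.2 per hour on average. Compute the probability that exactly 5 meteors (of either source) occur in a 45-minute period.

Independent Poisson processes superpose: combined rate λ = 6.2 + 1.2 = 7.4 per hour.
Over the interval, μ = 7.4 × 0.75 = 5.55 (a 45-minute period = 0.75 hours).
P(N = 5) = e^(−5.55) · 5.55^5/5! ≈ 0.1706.

0.1706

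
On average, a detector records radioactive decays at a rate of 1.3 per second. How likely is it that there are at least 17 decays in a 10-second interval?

Over the interval, μ = 1.3 × 10 = 13 (a 10-second interval = 10 seconds).
P(N ≥ 17) = 1 − P(N ≤ 16) = 1 − Σ_{j=0}^{16} e^(−μ) μ^j/j! ≈ 0.1645.

0.1645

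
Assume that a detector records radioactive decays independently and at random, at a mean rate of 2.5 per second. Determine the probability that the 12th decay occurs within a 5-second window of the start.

0.5942

Over the interval, μ = 2.5 × 5 = 12.5 (a 5-second window = 5 seconds).
The 12th arrival falls in the interval iff at least 12 events occur there: P(S_12 ≤ t) = P(N ≥ 12) = 1 − P(N ≤ 11) ≈ 0.5942.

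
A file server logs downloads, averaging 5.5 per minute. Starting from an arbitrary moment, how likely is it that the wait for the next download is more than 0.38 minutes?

0.1237

The wait for the next event is exponential with rate λ = 5.5 per minute.
P(T > 0.38) = e^(−λt) = e^(−5.5 × 0.38) = e^(−2.09) ≈ 0.1237.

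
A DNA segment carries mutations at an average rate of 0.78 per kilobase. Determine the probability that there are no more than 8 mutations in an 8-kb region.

0.8215

Over the interval, μ = 0.78 × 8 = 6.24 (an 8-kb region = 8 kilobases).
P(N ≤ 8) = Σ_{j=0}^{8} e^(−μ) μ^j/j! ≈ 0.8215.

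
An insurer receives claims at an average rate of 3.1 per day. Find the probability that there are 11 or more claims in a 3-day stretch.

0.3301

Over the interval, μ = 3.1 × 3 = 9.3 (a 3-day stretch = 3 days).
P(N ≥ 11) = 1 − P(N ≤ 10) = 1 − Σ_{j=0}^{10} e^(−μ) μ^j/j! ≈ 0.3301.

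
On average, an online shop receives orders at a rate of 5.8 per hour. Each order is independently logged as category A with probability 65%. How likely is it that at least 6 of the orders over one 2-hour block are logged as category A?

0.7629

Thinning: the orders that are logged as category A themselves form a Poisson process with rate 0.65 × 5.8 = 3.77 per hour.
Over the interval, μ = 3.77 × 2 = 7.54 (a 2-hour block = 2 hours).
P(N ≥ 6) = 1 − P(N ≤ 5) ≈ 0.7629.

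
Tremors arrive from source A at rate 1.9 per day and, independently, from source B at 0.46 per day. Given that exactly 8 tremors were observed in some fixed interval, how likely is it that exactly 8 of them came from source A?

0.1765

Given the total, each event is independently from source A with probability p = λ_A/(λ_A+λ_B) = 1.9/2.36 ≈ 0.8051.
So K ~ Binomial(8, 1.9/2.36): P(K = 8) = C(8,8) · (1.9/2.36)^8 · (0.46/2.36)^0 ≈ 0.1765.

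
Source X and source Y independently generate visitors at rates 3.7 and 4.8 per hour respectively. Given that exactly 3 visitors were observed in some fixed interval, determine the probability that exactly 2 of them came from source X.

0.3210

Given the total, each event is independently from source X with probability p = λ_X/(λ_X+λ_Y) = 3.7/8.5 ≈ 0.4353.
So K ~ Binomial(3, 3.7/8.5): P(K = 2) = C(3,2) · (3.7/8.5)^2 · (4.8/8.5)^1 ≈ 0.3210.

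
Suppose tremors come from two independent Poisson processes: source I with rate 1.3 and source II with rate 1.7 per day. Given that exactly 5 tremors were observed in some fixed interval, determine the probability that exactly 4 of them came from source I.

Given the total, each event is independently from source I with probability p = λ_I/(λ_I+λ_II) = 1.3/3 ≈ 0.4333.
So K ~ Binomial(5, 1.3/3): P(K = 4) = C(5,4) · (1.3/3)^4 · (1.7/3)^1 ≈ 0.0999.

0.0999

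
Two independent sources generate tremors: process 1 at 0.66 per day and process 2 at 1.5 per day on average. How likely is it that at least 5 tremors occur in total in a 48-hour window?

Independent Poisson processes superpose: combined rate λ = 0.66 + 1.5 = 2.16 per day.
Over the interval, μ = 2.16 × 2 = 4.32 (a 48-hour window = 2 days).
P(N ≥ 5) = 1 − P(N ≤ 4) ≈ 0.4334.

0.4334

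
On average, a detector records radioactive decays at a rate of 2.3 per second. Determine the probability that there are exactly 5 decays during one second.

0.0538

With mean μ = 2.3 per second,
P(N = 5) = e^(−μ) μ^5/5! = e^(−2.3) · 2.3^5/120 ≈ 0.0538.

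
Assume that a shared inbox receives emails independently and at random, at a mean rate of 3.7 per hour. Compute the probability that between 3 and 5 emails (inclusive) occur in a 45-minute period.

Over the interval, μ = 3.7 × 0.75 = 2.775 (a 45-minute period = 0.75 hours).
P(3 ≤ N ≤ 5) = Σ_{j=3}^{5} e^(−2.775) · 2.775^j/j! ≈ 0.4616.

0.4616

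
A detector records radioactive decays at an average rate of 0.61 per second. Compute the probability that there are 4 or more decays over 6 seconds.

0.4975

Over the interval, μ = 0.61 × 6 = 3.66 (6 seconds).
P(N ≥ 4) = 1 − P(N ≤ 3) = 1 − Σ_{j=0}^{3} e^(−μ) μ^j/j! ≈ 0.4975.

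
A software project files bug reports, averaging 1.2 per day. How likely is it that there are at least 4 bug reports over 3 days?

0.4848

Over the interval, μ = 1.2 × 3 = 3.6 (3 days).
P(N ≥ 4) = 1 − P(N ≤ 3) = 1 − Σ_{j=0}^{3} e^(−μ) μ^j/j! ≈ 0.4848.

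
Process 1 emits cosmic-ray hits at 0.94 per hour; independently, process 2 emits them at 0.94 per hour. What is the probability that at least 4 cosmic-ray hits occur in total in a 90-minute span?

0.3125

Independent Poisson processes superpose: combined rate λ = 0.94 + 0.94 = 1.88 per hour.
Over the interval, μ = 1.88 × 1.5 = 2.82 (a 90-minute span = 1.5 hours).
P(N ≥ 4) = 1 − P(N ≤ 3) ≈ 0.3125.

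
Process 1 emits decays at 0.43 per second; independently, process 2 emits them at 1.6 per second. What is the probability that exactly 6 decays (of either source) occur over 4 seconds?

0.1184

Independent Poisson processes superpose: combined rate λ = 0.43 + 1.6 = 2.03 per second.
Over the interval, μ = 2.03 × 4 = 8.12 (4 seconds).
P(N = 6) = e^(−8.12) · 8.12^6/6! ≈ 0.1184.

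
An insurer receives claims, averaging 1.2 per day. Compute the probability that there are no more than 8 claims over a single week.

Over the interval, μ = 1.2 × 7 = 8.4 (a week = 7 days).
P(N ≤ 8) = Σ_{j=0}^{8} e^(−μ) μ^j/j! ≈ 0.5369.

0.5369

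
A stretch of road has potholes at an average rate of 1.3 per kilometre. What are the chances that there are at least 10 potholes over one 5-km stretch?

0.1226

Over the interval, μ = 1.3 × 5 = 6.5 (a 5-km stretch = 5 kilometres).
P(N ≥ 10) = 1 − P(N ≤ 9) = 1 − Σ_{j=0}^{9} e^(−μ) μ^j/j! ≈ 0.1226.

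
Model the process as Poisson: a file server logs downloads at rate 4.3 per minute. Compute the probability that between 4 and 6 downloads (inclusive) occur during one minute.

0.4786

With mean μ = 4.3 per minute,
P(4 ≤ N ≤ 6) = Σ_{j=4}^{6} e^(−4.3) · 4.3^j/j! ≈ 0.4786.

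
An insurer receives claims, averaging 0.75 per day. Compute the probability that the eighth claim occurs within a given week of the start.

0.1608

Over the interval, μ = 0.75 × 7 = 5.25 (a week = 7 days).
The eighth arrival falls in the interval iff at least 8 events occur there: P(S_8 ≤ t) = P(N ≥ 8) = 1 − P(N ≤ 7) ≈ 0.1608.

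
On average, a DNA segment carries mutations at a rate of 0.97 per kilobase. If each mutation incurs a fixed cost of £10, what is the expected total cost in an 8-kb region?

E[N] = 0.97 × 8 = 7.76 (an 8-kb region = 8 kilobases); E[cost] = 7.76 × £10 = £77.6.

£77.6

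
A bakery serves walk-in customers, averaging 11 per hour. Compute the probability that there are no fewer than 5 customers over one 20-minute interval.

Over the interval, μ = 11 × 1/3 ≈ 3.66667 (a 20-minute interval = 1/3 hours).
P(N ≥ 5) = 1 − P(N ≤ 4) = 1 − Σ_{j=0}^{4} e^(−μ) μ^j/j! ≈ 0.3064.

0.3064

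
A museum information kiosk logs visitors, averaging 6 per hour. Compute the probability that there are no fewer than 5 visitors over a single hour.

With mean μ = 6 per hour,
P(N ≥ 5) = 1 − P(N ≤ 4) = 1 − Σ_{j=0}^{4} e^(−μ) μ^j/j! ≈ 0.7149.

0.7149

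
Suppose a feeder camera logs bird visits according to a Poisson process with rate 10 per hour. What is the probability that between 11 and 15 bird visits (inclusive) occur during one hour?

With mean μ = 10 per hour,
P(11 ≤ N ≤ 15) = Σ_{j=11}^{15} e^(−10) · 10^j/j! ≈ 0.3682.

0.3682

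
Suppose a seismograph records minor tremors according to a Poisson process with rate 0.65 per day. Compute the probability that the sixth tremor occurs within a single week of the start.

Over the interval, μ = 0.65 × 7 = 4.55 (a week = 7 days).
The sixth arrival falls in the interval iff at least 6 events occur there: P(S_6 ≤ t) = P(N ≥ 6) = 1 − P(N ≤ 5) ≈ 0.3056.

0.3056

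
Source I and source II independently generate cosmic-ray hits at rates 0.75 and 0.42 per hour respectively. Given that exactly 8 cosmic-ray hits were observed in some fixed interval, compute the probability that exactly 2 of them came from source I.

Given the total, each event is independently from source I with probability p = λ_I/(λ_I+λ_II) = 0.75/1.17 ≈ 0.6410.
So K ~ Binomial(8, 0.75/1.17): P(K = 2) = C(8,2) · (0.75/1.17)^2 · (0.42/1.17)^6 ≈ 0.0246.

0.0246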